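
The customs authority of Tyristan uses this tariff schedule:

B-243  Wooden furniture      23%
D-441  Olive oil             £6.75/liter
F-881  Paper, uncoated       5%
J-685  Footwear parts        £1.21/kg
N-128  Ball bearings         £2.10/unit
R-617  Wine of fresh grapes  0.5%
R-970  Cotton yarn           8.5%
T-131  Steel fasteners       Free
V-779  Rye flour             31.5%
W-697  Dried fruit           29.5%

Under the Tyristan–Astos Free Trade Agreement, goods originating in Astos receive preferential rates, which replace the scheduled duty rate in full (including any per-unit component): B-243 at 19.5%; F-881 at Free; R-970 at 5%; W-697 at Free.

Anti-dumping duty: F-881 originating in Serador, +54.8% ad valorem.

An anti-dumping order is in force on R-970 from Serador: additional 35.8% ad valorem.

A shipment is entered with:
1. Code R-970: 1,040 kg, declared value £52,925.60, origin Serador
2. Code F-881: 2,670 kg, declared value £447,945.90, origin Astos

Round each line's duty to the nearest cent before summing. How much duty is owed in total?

£23,446.04

Line 1 (R-970, Serador, 1,040 kg, £52,925.60):
Base rate for R-970 is 8.5%.
R-970 has an FTA preferential rate, but origin Serador is not Astos; base rate stands.
Additional duty on R-970 from Serador: +35.8%. Applied ad valorem rate: 8.5% + 35.8% = 44.3%.
Duty = £52,925.60 × 44.3% = £23,446.04.
Line 2 (F-881, Astos, 2,670 kg, £447,945.90):
Base rate for F-881 is 5%.
Origin Astos qualifies under the Tyristan–Astos agreement and F-881 is covered: preferential rate Free applies instead.
The additional-duty order on F-881 targets Serador, not Astos; it does not apply.
Duty = £447,945.90 × 0% = £0.00.
Total = £23,446.04 + £0.00 = £23,446.04.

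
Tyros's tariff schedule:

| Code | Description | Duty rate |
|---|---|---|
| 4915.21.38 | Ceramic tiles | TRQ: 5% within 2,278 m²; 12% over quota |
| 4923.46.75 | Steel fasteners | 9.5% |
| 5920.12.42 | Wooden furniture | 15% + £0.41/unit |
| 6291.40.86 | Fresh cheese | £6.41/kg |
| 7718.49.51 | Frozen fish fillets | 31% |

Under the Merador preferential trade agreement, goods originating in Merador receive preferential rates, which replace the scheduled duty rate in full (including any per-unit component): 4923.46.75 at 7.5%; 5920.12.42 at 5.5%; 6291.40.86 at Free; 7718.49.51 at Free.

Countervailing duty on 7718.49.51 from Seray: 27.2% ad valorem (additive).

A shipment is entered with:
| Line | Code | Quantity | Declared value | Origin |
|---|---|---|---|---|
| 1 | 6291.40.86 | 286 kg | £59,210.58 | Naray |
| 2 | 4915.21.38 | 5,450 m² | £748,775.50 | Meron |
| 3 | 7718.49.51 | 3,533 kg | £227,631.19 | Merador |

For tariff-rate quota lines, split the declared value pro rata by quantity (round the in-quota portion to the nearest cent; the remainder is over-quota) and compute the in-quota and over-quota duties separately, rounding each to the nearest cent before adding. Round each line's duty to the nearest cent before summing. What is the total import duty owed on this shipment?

£69,778.11

Line 1 (6291.40.86, Naray, 286 kg, £59,210.58):
Base rate for 6291.40.86 is £6.41/kg.
6291.40.86 has an FTA preferential rate, but origin Naray is not Merador; base rate stands.
Duty = 286 × £6.41 = £1,833.26.
Line 2 (4915.21.38, Meron, 5,450 m², £748,775.50):
Code 4915.21.38 is under a tariff-rate quota (threshold 2,278 m²). In-quota: 2,278 m² at 5%; over-quota: 3,172 m² at 12%.
Pro-rata value split: in-quota = £748,775.50 × 2,278/5,450 = £312,974.42; over-quota = £748,775.50 − £312,974.42 = £435,801.08.
In-quota duty = £312,974.42 × 5% = £15,648.72. Over-quota duty = £435,801.08 × 12% = £52,296.13.
Line duty = £15,648.72 + £52,296.13 = £67,944.85.
Line 3 (7718.49.51, Merador, 3,533 kg, £227,631.19):
Base rate for 7718.49.51 is 31%.
Origin Merador qualifies under the Tyros–Merador agreement and 7718.49.51 is covered: preferential rate Free applies instead.
The additional-duty order on 7718.49.51 targets Seray, not Merador; it does not apply.
Duty = £227,631.19 × 0% = £0.00.
Total = £1,833.26 + £67,944.85 + £0.00 = £69,778.11.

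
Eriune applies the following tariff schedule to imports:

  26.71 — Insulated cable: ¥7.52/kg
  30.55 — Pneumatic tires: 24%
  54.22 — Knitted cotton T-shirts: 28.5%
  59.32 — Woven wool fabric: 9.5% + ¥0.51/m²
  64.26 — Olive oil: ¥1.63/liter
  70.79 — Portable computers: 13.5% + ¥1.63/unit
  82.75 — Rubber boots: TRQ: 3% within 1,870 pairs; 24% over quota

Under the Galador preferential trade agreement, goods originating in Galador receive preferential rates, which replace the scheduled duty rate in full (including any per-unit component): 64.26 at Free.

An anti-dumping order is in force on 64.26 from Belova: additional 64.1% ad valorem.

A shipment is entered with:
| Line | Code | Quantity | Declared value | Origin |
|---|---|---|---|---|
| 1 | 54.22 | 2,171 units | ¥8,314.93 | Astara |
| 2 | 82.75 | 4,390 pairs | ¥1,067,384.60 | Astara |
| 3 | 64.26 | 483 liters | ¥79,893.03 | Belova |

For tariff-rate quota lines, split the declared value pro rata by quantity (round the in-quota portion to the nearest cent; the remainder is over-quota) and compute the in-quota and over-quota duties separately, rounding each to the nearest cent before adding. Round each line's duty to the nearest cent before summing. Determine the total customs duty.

¥215,059.70

Line 1 (54.22, Astara, 2,171 units, ¥8,314.93):
Base rate for 54.22 is 28.5%.
Duty = ¥8,314.93 × 28.5% = ¥2,369.76.
Line 2 (82.75, Astara, 4,390 pairs, ¥1,067,384.60):
Code 82.75 is under a tariff-rate quota (threshold 1,870 pairs). In-quota: 1,870 pairs at 3%; over-quota: 2,520 pairs at 24%.
Pro-rata value split: in-quota = ¥1,067,384.60 × 1,870/4,390 = ¥454,671.80; over-quota = ¥1,067,384.60 − ¥454,671.80 = ¥612,712.80.
In-quota duty = ¥454,671.80 × 3% = ¥13,640.15. Over-quota duty = ¥612,712.80 × 24% = ¥147,051.07.
Line duty = ¥13,640.15 + ¥147,051.07 = ¥160,691.22.
Line 3 (64.26, Belova, 483 liters, ¥79,893.03):
Base rate for 64.26 is ¥1.63/liter.
64.26 has an FTA preferential rate, but origin Belova is not Galador; base rate stands.
Additional duty on 64.26 from Belova: +64.1% ad valorem. Applied ad valorem rate = 64.1%.
Duty = ¥79,893.03 × 64.1% + 483 × ¥1.63 = ¥51,998.72.
Total = ¥2,369.76 + ¥160,691.22 + ¥51,998.72 = ¥215,059.70.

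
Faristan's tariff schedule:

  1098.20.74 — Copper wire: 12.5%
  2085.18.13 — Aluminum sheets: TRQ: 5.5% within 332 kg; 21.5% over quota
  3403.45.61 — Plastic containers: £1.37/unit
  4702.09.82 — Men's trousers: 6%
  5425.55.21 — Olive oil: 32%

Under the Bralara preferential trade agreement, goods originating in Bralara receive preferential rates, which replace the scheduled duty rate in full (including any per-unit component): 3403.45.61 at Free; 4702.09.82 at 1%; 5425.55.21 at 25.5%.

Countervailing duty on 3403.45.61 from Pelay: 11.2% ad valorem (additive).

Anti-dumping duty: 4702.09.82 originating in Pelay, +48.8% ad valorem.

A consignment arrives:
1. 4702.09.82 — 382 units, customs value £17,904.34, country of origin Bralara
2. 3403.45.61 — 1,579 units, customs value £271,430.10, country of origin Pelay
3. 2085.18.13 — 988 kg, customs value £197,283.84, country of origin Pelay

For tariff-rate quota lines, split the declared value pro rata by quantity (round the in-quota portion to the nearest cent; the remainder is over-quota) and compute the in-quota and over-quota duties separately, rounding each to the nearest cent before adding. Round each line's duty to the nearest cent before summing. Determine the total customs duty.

£64,551.47

Line 1 (4702.09.82, Bralara, 382 units, £17,904.34):
Base rate for 4702.09.82 is 6%.
Origin Bralara qualifies under the Faristan–Bralara agreement and 4702.09.82 is covered: preferential rate 1% applies instead.
The additional-duty order on 4702.09.82 targets Pelay, not Bralara; it does not apply.
Duty = £17,904.34 × 1% = £179.04.
Line 2 (3403.45.61, Pelay, 1,579 units, £271,430.10):
Base rate for 3403.45.61 is £1.37/unit.
3403.45.61 has an FTA preferential rate, but origin Pelay is not Bralara; base rate stands.
Additional duty on 3403.45.61 from Pelay: +11.2% ad valorem. Applied ad valorem rate = 11.2%.
Duty = £271,430.10 × 11.2% + 1,579 × £1.37 = £32,563.40.
Line 3 (2085.18.13, Pelay, 988 kg, £197,283.84):
Code 2085.18.13 is under a tariff-rate quota (threshold 332 kg). In-quota: 332 kg at 5.5%; over-quota: 656 kg at 21.5%.
Pro-rata value split: in-quota = £197,283.84 × 332/988 = £66,293.76; over-quota = £197,283.84 − £66,293.76 = £130,990.08.
In-quota duty = £66,293.76 × 5.5% = £3,646.16. Over-quota duty = £130,990.08 × 21.5% = £28,162.87.
Line duty = £3,646.16 + £28,162.87 = £31,809.03.
Total = £179.04 + £32,563.40 + £31,809.03 = £64,551.47.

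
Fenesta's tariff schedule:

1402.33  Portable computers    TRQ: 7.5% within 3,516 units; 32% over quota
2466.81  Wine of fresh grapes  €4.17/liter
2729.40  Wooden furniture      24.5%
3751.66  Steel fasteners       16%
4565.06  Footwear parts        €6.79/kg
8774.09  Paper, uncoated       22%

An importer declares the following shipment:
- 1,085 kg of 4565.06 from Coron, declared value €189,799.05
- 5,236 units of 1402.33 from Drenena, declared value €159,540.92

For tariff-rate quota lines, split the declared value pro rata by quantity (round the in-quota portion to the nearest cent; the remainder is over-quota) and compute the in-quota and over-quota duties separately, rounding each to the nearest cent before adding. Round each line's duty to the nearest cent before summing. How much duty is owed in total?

Line 1 (4565.06, Coron, 1,085 kg, €189,799.05):
Base rate for 4565.06 is €6.79/kg.
Duty = 1,085 × €6.79 = €7,367.15.
Line 2 (1402.33, Drenena, 5,236 units, €159,540.92):
Code 1402.33 is under a tariff-rate quota (threshold 3,516 units). In-quota: 3,516 units at 7.5%; over-quota: 1,720 units at 32%.
Pro-rata value split: in-quota = €159,540.92 × 3,516/5,236 = €107,132.52; over-quota = €159,540.92 − €107,132.52 = €52,408.40.
In-quota duty = €107,132.52 × 7.5% = €8,034.94. Over-quota duty = €52,408.40 × 32% = €16,770.69.
Line duty = €8,034.94 + €16,770.69 = €24,805.63.
Total = €7,367.15 + €24,805.63 = €32,172.78.

€32,172.78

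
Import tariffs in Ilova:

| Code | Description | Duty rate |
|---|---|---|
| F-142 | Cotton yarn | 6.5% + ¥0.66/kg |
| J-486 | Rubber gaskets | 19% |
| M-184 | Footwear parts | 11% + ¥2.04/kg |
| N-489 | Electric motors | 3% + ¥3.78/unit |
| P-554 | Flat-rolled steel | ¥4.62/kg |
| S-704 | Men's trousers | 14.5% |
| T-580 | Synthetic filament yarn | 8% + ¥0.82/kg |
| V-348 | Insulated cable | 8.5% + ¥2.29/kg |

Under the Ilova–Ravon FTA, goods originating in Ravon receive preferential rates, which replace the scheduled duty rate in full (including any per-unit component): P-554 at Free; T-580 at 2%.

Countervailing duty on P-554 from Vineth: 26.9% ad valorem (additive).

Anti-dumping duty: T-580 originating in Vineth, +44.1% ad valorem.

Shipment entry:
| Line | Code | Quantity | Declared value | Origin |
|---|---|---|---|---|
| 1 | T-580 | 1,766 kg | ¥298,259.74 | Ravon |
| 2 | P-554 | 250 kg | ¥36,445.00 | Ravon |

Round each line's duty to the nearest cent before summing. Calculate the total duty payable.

Line 1 (T-580, Ravon, 1,766 kg, ¥298,259.74):
Base rate for T-580 is 8% + ¥0.82/kg.
Origin Ravon qualifies under the Ilova–Ravon agreement and T-580 is covered: preferential rate 2% applies instead.
The additional-duty order on T-580 targets Vineth, not Ravon; it does not apply.
Duty = ¥298,259.74 × 2% = ¥5,965.19.
Line 2 (P-554, Ravon, 250 kg, ¥36,445.00):
Base rate for P-554 is ¥4.62/kg.
Origin Ravon qualifies under the Ilova–Ravon agreement and P-554 is covered: preferential rate Free applies instead.
The additional-duty order on P-554 targets Vineth, not Ravon; it does not apply.
Duty = ¥36,445.00 × 0% = ¥0.00.
Total = ¥5,965.19 + ¥0.00 = ¥5,965.19.

¥5,965.19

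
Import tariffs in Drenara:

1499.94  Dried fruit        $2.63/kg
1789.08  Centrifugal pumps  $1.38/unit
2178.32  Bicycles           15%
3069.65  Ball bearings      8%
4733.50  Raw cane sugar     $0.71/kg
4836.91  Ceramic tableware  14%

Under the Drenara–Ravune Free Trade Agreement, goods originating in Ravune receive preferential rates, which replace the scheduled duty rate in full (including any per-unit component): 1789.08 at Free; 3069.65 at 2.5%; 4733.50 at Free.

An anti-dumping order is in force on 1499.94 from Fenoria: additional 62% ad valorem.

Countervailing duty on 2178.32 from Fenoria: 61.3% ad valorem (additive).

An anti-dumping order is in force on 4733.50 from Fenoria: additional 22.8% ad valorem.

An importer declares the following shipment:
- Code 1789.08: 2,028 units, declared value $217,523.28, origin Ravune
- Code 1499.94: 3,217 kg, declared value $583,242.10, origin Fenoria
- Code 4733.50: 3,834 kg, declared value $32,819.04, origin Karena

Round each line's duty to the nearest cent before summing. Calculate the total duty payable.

Line 1 (1789.08, Ravune, 2,028 units, $217,523.28):
Base rate for 1789.08 is $1.38/unit.
Origin Ravune qualifies under the Drenara–Ravune agreement and 1789.08 is covered: preferential rate Free applies instead.
Duty = $217,523.28 × 0% = $0.00.
Line 2 (1499.94, Fenoria, 3,217 kg, $583,242.10):
Base rate for 1499.94 is $2.63/kg.
Additional duty on 1499.94 from Fenoria: +62% ad valorem. Applied ad valorem rate = 62%.
Duty = $583,242.10 × 62% + 3,217 × $2.63 = $370,070.81.
Line 3 (4733.50, Karena, 3,834 kg, $32,819.04):
Base rate for 4733.50 is $0.71/kg.
4733.50 has an FTA preferential rate, but origin Karena is not Ravune; base rate stands.
The additional-duty order on 4733.50 targets Fenoria, not Karena; it does not apply.
Duty = 3,834 × $0.71 = $2,722.14.
Total = $0.00 + $370,070.81 + $2,722.14 = $372,792.95.

$372,792.95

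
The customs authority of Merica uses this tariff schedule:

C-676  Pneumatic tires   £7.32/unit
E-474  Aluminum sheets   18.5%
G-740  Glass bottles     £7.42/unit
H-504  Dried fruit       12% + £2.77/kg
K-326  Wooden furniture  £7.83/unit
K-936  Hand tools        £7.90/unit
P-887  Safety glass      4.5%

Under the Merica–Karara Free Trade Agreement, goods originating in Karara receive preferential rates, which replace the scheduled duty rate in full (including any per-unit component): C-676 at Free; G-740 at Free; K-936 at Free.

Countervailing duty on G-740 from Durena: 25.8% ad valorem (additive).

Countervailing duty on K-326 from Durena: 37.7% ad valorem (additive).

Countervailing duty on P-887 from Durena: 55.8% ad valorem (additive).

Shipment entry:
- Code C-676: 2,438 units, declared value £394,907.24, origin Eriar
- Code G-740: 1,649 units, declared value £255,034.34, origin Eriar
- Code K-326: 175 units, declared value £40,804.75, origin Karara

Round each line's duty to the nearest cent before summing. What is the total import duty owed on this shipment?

£31,451.99

Line 1 (C-676, Eriar, 2,438 units, £394,907.24):
Base rate for C-676 is £7.32/unit.
C-676 has an FTA preferential rate, but origin Eriar is not Karara; base rate stands.
Duty = 2,438 × £7.32 = £17,846.16.
Line 2 (G-740, Eriar, 1,649 units, £255,034.34):
Base rate for G-740 is £7.42/unit.
G-740 has an FTA preferential rate, but origin Eriar is not Karara; base rate stands.
The additional-duty order on G-740 targets Durena, not Eriar; it does not apply.
Duty = 1,649 × £7.42 = £12,235.58.
Line 3 (K-326, Karara, 175 units, £40,804.75):
Base rate for K-326 is £7.83/unit.
Origin Karara is the FTA partner but K-326 is not on the preference list; base rate stands.
The additional-duty order on K-326 targets Durena, not Karara; it does not apply.
Duty = 175 × £7.83 = £1,370.25.
Total = £17,846.16 + £12,235.58 + £1,370.25 = £31,451.99.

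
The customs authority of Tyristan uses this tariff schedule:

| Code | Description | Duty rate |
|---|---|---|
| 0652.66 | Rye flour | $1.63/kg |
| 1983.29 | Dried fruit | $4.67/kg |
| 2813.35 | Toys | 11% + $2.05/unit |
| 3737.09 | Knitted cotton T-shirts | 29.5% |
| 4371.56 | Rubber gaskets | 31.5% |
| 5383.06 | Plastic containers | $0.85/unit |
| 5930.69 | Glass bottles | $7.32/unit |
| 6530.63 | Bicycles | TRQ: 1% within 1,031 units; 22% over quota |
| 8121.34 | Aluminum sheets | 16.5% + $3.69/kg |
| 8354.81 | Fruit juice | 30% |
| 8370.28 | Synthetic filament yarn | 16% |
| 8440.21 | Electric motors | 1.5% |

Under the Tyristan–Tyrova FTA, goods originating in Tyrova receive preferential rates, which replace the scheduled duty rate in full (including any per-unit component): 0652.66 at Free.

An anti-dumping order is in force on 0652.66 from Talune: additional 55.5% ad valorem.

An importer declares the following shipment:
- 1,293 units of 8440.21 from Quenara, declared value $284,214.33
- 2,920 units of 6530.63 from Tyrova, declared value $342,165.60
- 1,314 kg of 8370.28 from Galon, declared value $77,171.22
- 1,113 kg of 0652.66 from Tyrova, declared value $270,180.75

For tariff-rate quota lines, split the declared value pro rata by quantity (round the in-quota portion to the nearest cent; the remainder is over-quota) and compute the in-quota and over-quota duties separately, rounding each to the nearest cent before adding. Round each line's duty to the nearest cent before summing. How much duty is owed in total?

$66,516.40

Line 1 (8440.21, Quenara, 1,293 units, $284,214.33):
Base rate for 8440.21 is 1.5%.
Duty = $284,214.33 × 1.5% = $4,263.21.
Line 2 (6530.63, Tyrova, 2,920 units, $342,165.60):
Code 6530.63 is under a tariff-rate quota (threshold 1,031 units). In-quota: 1,031 units at 1%; over-quota: 1,889 units at 22%.
Pro-rata value split: in-quota = $342,165.60 × 1,031/2,920 = $120,812.58; over-quota = $342,165.60 − $120,812.58 = $221,353.02.
In-quota duty = $120,812.58 × 1% = $1,208.13. Over-quota duty = $221,353.02 × 22% = $48,697.66.
Line duty = $1,208.13 + $48,697.66 = $49,905.79.
Line 3 (8370.28, Galon, 1,314 kg, $77,171.22):
Base rate for 8370.28 is 16%.
Duty = $77,171.22 × 16% = $12,347.40.
Line 4 (0652.66, Tyrova, 1,113 kg, $270,180.75):
Base rate for 0652.66 is $1.63/kg.
Origin Tyrova qualifies under the Tyristan–Tyrova agreement and 0652.66 is covered: preferential rate Free applies instead.
The additional-duty order on 0652.66 targets Talune, not Tyrova; it does not apply.
Duty = $270,180.75 × 0% = $0.00.
Total = $4,263.21 + $49,905.79 + $12,347.40 + $0.00 = $66,516.40.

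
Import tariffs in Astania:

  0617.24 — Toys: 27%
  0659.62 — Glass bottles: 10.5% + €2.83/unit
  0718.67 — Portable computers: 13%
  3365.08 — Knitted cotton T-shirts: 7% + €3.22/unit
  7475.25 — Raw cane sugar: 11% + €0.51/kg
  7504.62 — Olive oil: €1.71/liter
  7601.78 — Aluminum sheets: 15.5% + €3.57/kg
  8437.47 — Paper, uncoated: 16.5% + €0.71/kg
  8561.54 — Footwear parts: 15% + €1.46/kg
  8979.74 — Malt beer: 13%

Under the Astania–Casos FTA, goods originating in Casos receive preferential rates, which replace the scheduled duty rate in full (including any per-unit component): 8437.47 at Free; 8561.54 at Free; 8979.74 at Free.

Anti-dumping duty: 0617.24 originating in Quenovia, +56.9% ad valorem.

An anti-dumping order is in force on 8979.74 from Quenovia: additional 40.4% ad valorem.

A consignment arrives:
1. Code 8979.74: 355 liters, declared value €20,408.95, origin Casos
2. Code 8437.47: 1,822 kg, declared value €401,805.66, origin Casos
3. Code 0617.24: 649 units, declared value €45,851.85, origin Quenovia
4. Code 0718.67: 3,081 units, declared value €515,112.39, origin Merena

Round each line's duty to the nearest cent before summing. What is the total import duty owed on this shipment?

€105,434.31

Line 1 (8979.74, Casos, 355 liters, €20,408.95):
Base rate for 8979.74 is 13%.
Origin Casos qualifies under the Astania–Casos agreement and 8979.74 is covered: preferential rate Free applies instead.
The additional-duty order on 8979.74 targets Quenovia, not Casos; it does not apply.
Duty = €20,408.95 × 0% = €0.00.
Line 2 (8437.47, Casos, 1,822 kg, €401,805.66):
Base rate for 8437.47 is 16.5% + €0.71/kg.
Origin Casos qualifies under the Astania–Casos agreement and 8437.47 is covered: preferential rate Free applies instead.
Duty = €401,805.66 × 0% = €0.00.
Line 3 (0617.24, Quenovia, 649 units, €45,851.85):
Base rate for 0617.24 is 27%.
Additional duty on 0617.24 from Quenovia: +56.9%. Applied ad valorem rate: 27% + 56.9% = 83.9%.
Duty = €45,851.85 × 83.9% = €38,469.70.
Line 4 (0718.67, Merena, 3,081 units, €515,112.39):
Base rate for 0718.67 is 13%.
Duty = €515,112.39 × 13% = €66,964.61.
Total = €0.00 + €0.00 + €38,469.70 + €66,964.61 = €105,434.31.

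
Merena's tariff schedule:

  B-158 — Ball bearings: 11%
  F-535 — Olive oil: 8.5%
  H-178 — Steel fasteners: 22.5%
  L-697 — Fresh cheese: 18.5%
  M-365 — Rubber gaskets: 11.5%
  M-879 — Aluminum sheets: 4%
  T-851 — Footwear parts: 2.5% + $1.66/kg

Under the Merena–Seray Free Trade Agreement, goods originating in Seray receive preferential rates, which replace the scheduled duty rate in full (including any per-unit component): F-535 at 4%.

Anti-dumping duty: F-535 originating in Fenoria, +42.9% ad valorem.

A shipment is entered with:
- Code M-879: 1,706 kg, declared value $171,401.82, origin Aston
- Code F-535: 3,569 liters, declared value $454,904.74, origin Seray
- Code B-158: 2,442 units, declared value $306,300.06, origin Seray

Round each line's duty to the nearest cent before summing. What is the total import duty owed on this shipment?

$58,745.27

Line 1 (M-879, Aston, 1,706 kg, $171,401.82):
Base rate for M-879 is 4%.
Duty = $171,401.82 × 4% = $6,856.07.
Line 2 (F-535, Seray, 3,569 liters, $454,904.74):
Base rate for F-535 is 8.5%.
Origin Seray qualifies under the Merena–Seray agreement and F-535 is covered: preferential rate 4% applies instead.
The additional-duty order on F-535 targets Fenoria, not Seray; it does not apply.
Duty = $454,904.74 × 4% = $18,196.19.
Line 3 (B-158, Seray, 2,442 units, $306,300.06):
Base rate for B-158 is 11%.
Origin Seray is the FTA partner but B-158 is not on the preference list; base rate stands.
Duty = $306,300.06 × 11% = $33,693.01.
Total = $6,856.07 + $18,196.19 + $33,693.01 = $58,745.27.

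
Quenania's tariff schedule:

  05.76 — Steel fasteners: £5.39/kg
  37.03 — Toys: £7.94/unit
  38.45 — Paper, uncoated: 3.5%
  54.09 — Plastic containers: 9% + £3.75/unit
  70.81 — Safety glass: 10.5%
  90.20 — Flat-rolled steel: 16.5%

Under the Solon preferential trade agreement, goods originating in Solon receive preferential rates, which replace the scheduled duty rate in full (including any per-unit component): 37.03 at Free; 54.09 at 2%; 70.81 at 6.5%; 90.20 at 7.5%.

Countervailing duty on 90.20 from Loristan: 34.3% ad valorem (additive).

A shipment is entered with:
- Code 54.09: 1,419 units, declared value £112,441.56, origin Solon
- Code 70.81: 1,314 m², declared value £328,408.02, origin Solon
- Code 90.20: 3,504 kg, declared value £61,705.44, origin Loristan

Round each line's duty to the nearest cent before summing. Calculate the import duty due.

Line 1 (54.09, Solon, 1,419 units, £112,441.56):
Base rate for 54.09 is 9% + £3.75/unit.
Origin Solon qualifies under the Quenania–Solon agreement and 54.09 is covered: preferential rate 2% applies instead.
Duty = £112,441.56 × 2% = £2,248.83.
Line 2 (70.81, Solon, 1,314 m², £328,408.02):
Base rate for 70.81 is 10.5%.
Origin Solon qualifies under the Quenania–Solon agreement and 70.81 is covered: preferential rate 6.5% applies instead.
Duty = £328,408.02 × 6.5% = £21,346.52.
Line 3 (90.20, Loristan, 3,504 kg, £61,705.44):
Base rate for 90.20 is 16.5%.
90.20 has an FTA preferential rate, but origin Loristan is not Solon; base rate stands.
Additional duty on 90.20 from Loristan: +34.3%. Applied ad valorem rate: 16.5% + 34.3% = 50.8%.
Duty = £61,705.44 × 50.8% = £31,346.36.
Total = £2,248.83 + £21,346.52 + £31,346.36 = £54,941.71.

£54,941.71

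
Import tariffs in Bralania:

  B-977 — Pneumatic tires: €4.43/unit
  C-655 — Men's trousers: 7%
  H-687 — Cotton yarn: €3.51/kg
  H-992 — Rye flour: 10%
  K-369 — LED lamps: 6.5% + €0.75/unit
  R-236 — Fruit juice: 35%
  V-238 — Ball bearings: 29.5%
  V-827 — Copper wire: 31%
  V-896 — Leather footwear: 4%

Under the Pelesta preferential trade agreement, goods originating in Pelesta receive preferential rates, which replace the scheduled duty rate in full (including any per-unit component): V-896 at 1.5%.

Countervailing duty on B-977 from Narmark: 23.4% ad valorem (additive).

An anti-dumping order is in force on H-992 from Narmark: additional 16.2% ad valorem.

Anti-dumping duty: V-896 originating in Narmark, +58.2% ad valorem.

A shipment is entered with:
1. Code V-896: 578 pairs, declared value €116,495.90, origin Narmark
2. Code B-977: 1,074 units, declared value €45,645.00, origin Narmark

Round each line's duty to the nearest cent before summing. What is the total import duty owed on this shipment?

Line 1 (V-896, Narmark, 578 pairs, €116,495.90):
Base rate for V-896 is 4%.
V-896 has an FTA preferential rate, but origin Narmark is not Pelesta; base rate stands.
Additional duty on V-896 from Narmark: +58.2%. Applied ad valorem rate: 4% + 58.2% = 62.2%.
Duty = €116,495.90 × 62.2% = €72,460.45.
Line 2 (B-977, Narmark, 1,074 units, €45,645.00):
Base rate for B-977 is €4.43/unit.
Additional duty on B-977 from Narmark: +23.4% ad valorem. Applied ad valorem rate = 23.4%.
Duty = €45,645.00 × 23.4% + 1,074 × €4.43 = €15,438.75.
Total = €72,460.45 + €15,438.75 = €87,899.20.

€87,899.20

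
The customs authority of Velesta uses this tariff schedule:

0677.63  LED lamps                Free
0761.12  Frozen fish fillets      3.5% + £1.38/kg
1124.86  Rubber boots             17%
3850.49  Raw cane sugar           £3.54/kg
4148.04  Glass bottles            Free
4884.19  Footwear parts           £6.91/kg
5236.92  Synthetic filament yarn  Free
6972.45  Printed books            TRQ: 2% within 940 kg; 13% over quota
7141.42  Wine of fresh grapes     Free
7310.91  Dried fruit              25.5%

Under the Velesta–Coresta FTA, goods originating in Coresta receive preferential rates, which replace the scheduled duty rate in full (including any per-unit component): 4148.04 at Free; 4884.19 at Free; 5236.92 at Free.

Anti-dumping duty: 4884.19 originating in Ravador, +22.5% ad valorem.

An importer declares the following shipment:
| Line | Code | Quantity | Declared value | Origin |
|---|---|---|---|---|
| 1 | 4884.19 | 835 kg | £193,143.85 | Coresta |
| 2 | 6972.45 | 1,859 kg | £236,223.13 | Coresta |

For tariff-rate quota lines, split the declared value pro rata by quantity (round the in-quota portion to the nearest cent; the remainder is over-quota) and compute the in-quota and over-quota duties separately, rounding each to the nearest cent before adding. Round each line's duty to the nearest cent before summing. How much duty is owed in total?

£17,569.97

Line 1 (4884.19, Coresta, 835 kg, £193,143.85):
Base rate for 4884.19 is £6.91/kg.
Origin Coresta qualifies under the Velesta–Coresta agreement and 4884.19 is covered: preferential rate Free applies instead.
The additional-duty order on 4884.19 targets Ravador, not Coresta; it does not apply.
Duty = £193,143.85 × 0% = £0.00.
Line 2 (6972.45, Coresta, 1,859 kg, £236,223.13):
Code 6972.45 is under a tariff-rate quota (threshold 940 kg). In-quota: 940 kg at 2%; over-quota: 919 kg at 13%.
Pro-rata value split: in-quota = £236,223.13 × 940/1,859 = £119,445.80; over-quota = £236,223.13 − £119,445.80 = £116,777.33.
In-quota duty = £119,445.80 × 2% = £2,388.92. Over-quota duty = £116,777.33 × 13% = £15,181.05.
Line duty = £2,388.92 + £15,181.05 = £17,569.97.
Total = £0.00 + £17,569.97 = £17,569.97.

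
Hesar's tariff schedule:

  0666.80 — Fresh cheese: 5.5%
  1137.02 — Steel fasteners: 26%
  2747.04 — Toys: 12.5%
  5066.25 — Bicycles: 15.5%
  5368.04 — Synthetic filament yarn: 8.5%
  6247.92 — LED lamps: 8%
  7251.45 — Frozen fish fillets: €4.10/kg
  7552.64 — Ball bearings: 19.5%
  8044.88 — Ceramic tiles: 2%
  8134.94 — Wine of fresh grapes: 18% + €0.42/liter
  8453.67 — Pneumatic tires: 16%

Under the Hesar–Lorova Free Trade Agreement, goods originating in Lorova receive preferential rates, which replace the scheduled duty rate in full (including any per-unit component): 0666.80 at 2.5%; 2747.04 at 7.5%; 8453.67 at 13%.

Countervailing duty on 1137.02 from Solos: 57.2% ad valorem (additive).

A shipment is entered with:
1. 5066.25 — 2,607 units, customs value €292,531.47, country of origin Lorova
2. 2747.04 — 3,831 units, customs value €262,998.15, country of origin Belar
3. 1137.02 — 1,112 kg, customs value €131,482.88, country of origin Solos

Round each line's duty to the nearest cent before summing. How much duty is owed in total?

Line 1 (5066.25, Lorova, 2,607 units, €292,531.47):
Base rate for 5066.25 is 15.5%.
Origin Lorova is the FTA partner but 5066.25 is not on the preference list; base rate stands.
Duty = €292,531.47 × 15.5% = €45,342.38.
Line 2 (2747.04, Belar, 3,831 units, €262,998.15):
Base rate for 2747.04 is 12.5%.
2747.04 has an FTA preferential rate, but origin Belar is not Lorova; base rate stands.
Duty = €262,998.15 × 12.5% = €32,874.77.
Line 3 (1137.02, Solos, 1,112 kg, €131,482.88):
Base rate for 1137.02 is 26%.
Additional duty on 1137.02 from Solos: +57.2%. Applied ad valorem rate: 26% + 57.2% = 83.2%.
Duty = €131,482.88 × 83.2% = €109,393.76.
Total = €45,342.38 + €32,874.77 + €109,393.76 = €187,610.91.

€187,610.91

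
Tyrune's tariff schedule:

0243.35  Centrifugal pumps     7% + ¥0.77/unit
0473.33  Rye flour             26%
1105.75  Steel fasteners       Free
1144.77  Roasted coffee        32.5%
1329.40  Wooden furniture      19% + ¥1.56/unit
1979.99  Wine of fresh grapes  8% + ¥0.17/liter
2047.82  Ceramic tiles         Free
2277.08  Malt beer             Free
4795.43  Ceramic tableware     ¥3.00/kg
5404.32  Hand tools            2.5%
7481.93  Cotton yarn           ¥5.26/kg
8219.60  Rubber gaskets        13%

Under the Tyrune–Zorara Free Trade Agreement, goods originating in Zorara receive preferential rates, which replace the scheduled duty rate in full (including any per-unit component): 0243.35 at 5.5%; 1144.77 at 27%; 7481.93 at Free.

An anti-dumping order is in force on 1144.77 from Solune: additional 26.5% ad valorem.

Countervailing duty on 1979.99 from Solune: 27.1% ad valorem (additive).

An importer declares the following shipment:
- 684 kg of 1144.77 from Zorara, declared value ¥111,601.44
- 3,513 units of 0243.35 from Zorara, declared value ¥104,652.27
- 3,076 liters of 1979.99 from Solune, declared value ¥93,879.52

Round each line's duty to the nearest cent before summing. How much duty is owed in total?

¥69,362.89

Line 1 (1144.77, Zorara, 684 kg, ¥111,601.44):
Base rate for 1144.77 is 32.5%.
Origin Zorara qualifies under the Tyrune–Zorara agreement and 1144.77 is covered: preferential rate 27% applies instead.
The additional-duty order on 1144.77 targets Solune, not Zorara; it does not apply.
Duty = ¥111,601.44 × 27% = ¥30,132.39.
Line 2 (0243.35, Zorara, 3,513 units, ¥104,652.27):
Base rate for 0243.35 is 7% + ¥0.77/unit.
Origin Zorara qualifies under the Tyrune–Zorara agreement and 0243.35 is covered: preferential rate 5.5% applies instead.
Duty = ¥104,652.27 × 5.5% = ¥5,755.87.
Line 3 (1979.99, Solune, 3,076 liters, ¥93,879.52):
Base rate for 1979.99 is 8% + ¥0.17/liter.
Additional duty on 1979.99 from Solune: +27.1%. Applied ad valorem rate: 8% + 27.1% = 35.1%.
Duty = ¥93,879.52 × 35.1% + 3,076 × ¥0.17 = ¥33,474.63.
Total = ¥30,132.39 + ¥5,755.87 + ¥33,474.63 = ¥69,362.89.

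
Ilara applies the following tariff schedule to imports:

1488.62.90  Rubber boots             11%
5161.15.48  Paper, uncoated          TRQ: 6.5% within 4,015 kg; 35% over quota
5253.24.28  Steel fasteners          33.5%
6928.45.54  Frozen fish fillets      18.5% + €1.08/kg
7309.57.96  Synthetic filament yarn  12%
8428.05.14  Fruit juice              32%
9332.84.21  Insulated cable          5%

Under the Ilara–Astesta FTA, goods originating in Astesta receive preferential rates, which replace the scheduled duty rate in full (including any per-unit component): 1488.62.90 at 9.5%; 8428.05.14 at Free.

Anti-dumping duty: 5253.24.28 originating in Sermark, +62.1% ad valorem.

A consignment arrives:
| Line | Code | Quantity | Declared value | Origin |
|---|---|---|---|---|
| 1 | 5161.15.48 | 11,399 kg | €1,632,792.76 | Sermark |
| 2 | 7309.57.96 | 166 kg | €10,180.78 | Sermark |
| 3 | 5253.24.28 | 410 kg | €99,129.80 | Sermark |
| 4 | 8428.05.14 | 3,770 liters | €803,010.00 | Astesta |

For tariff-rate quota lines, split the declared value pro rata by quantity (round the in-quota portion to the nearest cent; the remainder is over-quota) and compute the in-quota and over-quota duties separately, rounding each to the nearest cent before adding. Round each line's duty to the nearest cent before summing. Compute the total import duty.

Line 1 (5161.15.48, Sermark, 11,399 kg, €1,632,792.76):
Code 5161.15.48 is under a tariff-rate quota (threshold 4,015 kg). In-quota: 4,015 kg at 6.5%; over-quota: 7,384 kg at 35%.
Pro-rata value split: in-quota = €1,632,792.76 × 4,015/11,399 = €575,108.60; over-quota = €1,632,792.76 − €575,108.60 = €1,057,684.16.
In-quota duty = €575,108.60 × 6.5% = €37,382.06. Over-quota duty = €1,057,684.16 × 35% = €370,189.46.
Line duty = €37,382.06 + €370,189.46 = €407,571.52.
Line 2 (7309.57.96, Sermark, 166 kg, €10,180.78):
Base rate for 7309.57.96 is 12%.
Duty = €10,180.78 × 12% = €1,221.69.
Line 3 (5253.24.28, Sermark, 410 kg, €99,129.80):
Base rate for 5253.24.28 is 33.5%.
Additional duty on 5253.24.28 from Sermark: +62.1%. Applied ad valorem rate: 33.5% + 62.1% = 95.6%.
Duty = €99,129.80 × 95.6% = €94,768.09.
Line 4 (8428.05.14, Astesta, 3,770 liters, €803,010.00):
Base rate for 8428.05.14 is 32%.
Origin Astesta qualifies under the Ilara–Astesta agreement and 8428.05.14 is covered: preferential rate Free applies instead.
Duty = €803,010.00 × 0% = €0.00.
Total = €407,571.52 + €1,221.69 + €94,768.09 + €0.00 = €503,561.30.

€503,561.30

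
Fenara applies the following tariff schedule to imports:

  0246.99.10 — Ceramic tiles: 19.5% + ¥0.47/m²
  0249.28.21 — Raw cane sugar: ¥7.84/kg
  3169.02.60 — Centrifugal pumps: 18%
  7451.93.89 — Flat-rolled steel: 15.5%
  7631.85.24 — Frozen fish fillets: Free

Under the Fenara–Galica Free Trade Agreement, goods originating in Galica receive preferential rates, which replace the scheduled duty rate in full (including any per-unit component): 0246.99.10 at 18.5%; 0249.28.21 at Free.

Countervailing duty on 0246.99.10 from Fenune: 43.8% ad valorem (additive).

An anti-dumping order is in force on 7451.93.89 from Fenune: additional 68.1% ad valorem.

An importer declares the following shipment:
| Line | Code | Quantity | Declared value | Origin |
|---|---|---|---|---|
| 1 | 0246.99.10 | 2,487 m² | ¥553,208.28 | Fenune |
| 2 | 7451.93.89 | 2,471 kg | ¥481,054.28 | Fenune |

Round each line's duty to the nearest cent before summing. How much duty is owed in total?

Line 1 (0246.99.10, Fenune, 2,487 m², ¥553,208.28):
Base rate for 0246.99.10 is 19.5% + ¥0.47/m².
0246.99.10 has an FTA preferential rate, but origin Fenune is not Galica; base rate stands.
Additional duty on 0246.99.10 from Fenune: +43.8%. Applied ad valorem rate: 19.5% + 43.8% = 63.3%.
Duty = ¥553,208.28 × 63.3% + 2,487 × ¥0.47 = ¥351,349.73.
Line 2 (7451.93.89, Fenune, 2,471 kg, ¥481,054.28):
Base rate for 7451.93.89 is 15.5%.
Additional duty on 7451.93.89 from Fenune: +68.1%. Applied ad valorem rate: 15.5% + 68.1% = 83.6%.
Duty = ¥481,054.28 × 83.6% = ¥402,161.38.
Total = ¥351,349.73 + ¥402,161.38 = ¥753,511.11.

¥753,511.11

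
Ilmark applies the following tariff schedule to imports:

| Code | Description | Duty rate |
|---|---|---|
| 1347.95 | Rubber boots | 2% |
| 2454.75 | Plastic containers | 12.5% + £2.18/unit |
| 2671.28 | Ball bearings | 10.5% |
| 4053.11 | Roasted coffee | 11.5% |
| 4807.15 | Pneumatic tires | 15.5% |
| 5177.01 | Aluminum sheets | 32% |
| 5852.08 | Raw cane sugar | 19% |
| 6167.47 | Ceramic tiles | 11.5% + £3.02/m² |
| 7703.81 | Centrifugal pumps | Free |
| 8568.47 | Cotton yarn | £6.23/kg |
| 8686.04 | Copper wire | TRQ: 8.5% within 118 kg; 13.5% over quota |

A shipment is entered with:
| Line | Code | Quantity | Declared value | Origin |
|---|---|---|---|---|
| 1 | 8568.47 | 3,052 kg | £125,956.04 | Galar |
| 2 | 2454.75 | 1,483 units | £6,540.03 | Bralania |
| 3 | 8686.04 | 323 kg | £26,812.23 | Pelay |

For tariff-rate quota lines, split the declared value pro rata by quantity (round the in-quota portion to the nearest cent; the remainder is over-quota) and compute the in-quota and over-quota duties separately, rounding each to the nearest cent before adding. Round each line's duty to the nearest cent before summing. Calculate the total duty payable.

£26,194.29

Line 1 (8568.47, Galar, 3,052 kg, £125,956.04):
Base rate for 8568.47 is £6.23/kg.
Duty = 3,052 × £6.23 = £19,013.96.
Line 2 (2454.75, Bralania, 1,483 units, £6,540.03):
Base rate for 2454.75 is 12.5% + £2.18/unit.
Duty = £6,540.03 × 12.5% + 1,483 × £2.18 = £4,050.44.
Line 3 (8686.04, Pelay, 323 kg, £26,812.23):
Code 8686.04 is under a tariff-rate quota (threshold 118 kg). In-quota: 118 kg at 8.5%; over-quota: 205 kg at 13.5%.
Pro-rata value split: in-quota = £26,812.23 × 118/323 = £9,795.18; over-quota = £26,812.23 − £9,795.18 = £17,017.05.
In-quota duty = £9,795.18 × 8.5% = £832.59. Over-quota duty = £17,017.05 × 13.5% = £2,297.30.
Line duty = £832.59 + £2,297.30 = £3,129.89.
Total = £19,013.96 + £4,050.44 + £3,129.89 = £26,194.29.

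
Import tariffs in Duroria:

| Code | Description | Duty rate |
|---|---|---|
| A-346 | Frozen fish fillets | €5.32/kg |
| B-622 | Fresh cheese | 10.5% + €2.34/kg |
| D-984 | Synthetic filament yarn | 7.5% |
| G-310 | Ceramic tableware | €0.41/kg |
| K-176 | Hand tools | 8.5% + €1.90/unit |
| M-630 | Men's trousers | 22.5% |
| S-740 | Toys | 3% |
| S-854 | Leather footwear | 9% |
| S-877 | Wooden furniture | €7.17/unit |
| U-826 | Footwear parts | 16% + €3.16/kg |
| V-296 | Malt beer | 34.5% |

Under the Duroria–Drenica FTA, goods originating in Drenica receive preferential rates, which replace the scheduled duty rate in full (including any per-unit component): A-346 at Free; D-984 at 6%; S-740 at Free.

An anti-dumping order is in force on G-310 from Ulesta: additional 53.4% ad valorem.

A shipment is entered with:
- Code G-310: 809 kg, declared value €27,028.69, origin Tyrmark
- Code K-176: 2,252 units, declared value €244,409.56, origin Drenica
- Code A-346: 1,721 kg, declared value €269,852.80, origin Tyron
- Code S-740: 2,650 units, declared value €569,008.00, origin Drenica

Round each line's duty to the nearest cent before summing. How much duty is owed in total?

€34,541.02

Line 1 (G-310, Tyrmark, 809 kg, €27,028.69):
Base rate for G-310 is €0.41/kg.
The additional-duty order on G-310 targets Ulesta, not Tyrmark; it does not apply.
Duty = 809 × €0.41 = €331.69.
Line 2 (K-176, Drenica, 2,252 units, €244,409.56):
Base rate for K-176 is 8.5% + €1.90/unit.
Origin Drenica is the FTA partner but K-176 is not on the preference list; base rate stands.
Duty = €244,409.56 × 8.5% + 2,252 × €1.90 = €25,053.61.
Line 3 (A-346, Tyron, 1,721 kg, €269,852.80):
Base rate for A-346 is €5.32/kg.
A-346 has an FTA preferential rate, but origin Tyron is not Drenica; base rate stands.
Duty = 1,721 × €5.32 = €9,155.72.
Line 4 (S-740, Drenica, 2,650 units, €569,008.00):
Base rate for S-740 is 3%.
Origin Drenica qualifies under the Duroria–Drenica agreement and S-740 is covered: preferential rate Free applies instead.
Duty = €569,008.00 × 0% = €0.00.
Total = €331.69 + €25,053.61 + €9,155.72 + €0.00 = €34,541.02.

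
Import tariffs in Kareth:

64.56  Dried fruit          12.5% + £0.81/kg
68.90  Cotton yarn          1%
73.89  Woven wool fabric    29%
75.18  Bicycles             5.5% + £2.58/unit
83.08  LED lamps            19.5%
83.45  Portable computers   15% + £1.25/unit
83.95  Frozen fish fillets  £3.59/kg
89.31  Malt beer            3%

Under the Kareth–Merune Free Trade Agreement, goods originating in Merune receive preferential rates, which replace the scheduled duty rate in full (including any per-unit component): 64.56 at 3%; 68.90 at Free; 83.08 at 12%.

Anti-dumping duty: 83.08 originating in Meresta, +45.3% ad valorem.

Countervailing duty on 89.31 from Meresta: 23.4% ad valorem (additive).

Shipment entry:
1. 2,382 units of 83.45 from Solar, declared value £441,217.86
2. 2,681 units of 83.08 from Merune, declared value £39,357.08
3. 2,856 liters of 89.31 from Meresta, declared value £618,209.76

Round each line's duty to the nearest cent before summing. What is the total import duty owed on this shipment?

£237,090.41

Line 1 (83.45, Solar, 2,382 units, £441,217.86):
Base rate for 83.45 is 15% + £1.25/unit.
Duty = £441,217.86 × 15% + 2,382 × £1.25 = £69,160.18.
Line 2 (83.08, Merune, 2,681 units, £39,357.08):
Base rate for 83.08 is 19.5%.
Origin Merune qualifies under the Kareth–Merune agreement and 83.08 is covered: preferential rate 12% applies instead.
The additional-duty order on 83.08 targets Meresta, not Merune; it does not apply.
Duty = £39,357.08 × 12% = £4,722.85.
Line 3 (89.31, Meresta, 2,856 liters, £618,209.76):
Base rate for 89.31 is 3%.
Additional duty on 89.31 from Meresta: +23.4%. Applied ad valorem rate: 3% + 23.4% = 26.4%.
Duty = £618,209.76 × 26.4% = £163,207.38.
Total = £69,160.18 + £4,722.85 + £163,207.38 = £237,090.41.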